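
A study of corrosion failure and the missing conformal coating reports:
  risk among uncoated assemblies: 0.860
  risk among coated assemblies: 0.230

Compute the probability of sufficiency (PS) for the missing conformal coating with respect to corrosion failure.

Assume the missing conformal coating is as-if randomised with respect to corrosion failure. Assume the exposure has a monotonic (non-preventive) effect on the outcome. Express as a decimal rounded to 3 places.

Let p₁ = 0.86, p₀ = 0.23.
Under exogeneity and monotonicity, PS = (p₁ − p₀) / (1 − p₀).
PS = (0.86 − 0.23) / (1 − 0.23) = 0.63 / 0.77 ≈ 0.8182

PS ≈ 0.818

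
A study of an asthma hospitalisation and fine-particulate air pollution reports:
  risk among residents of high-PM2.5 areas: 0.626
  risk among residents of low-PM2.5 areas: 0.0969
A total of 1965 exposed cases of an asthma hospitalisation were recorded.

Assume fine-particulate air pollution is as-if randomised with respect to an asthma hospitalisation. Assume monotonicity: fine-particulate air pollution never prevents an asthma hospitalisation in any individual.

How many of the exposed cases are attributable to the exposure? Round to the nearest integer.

about 1661 cases

Let p₁ = 0.626, p₀ = 0.0969.
PN = (p₁ − p₀)/p₁ = (0.626 − 0.0969) / 0.626 ≈ 0.84521.
Attributable cases ≈ PN × (exposed cases) = 0.84521 × 1965 ≈ 1660.83.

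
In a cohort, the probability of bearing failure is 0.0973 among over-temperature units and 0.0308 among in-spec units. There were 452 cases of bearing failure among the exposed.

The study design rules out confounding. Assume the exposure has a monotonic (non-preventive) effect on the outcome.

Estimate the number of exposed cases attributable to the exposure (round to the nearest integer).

Let p₁ = 0.0973, p₀ = 0.0308.
PN = (p₁ − p₀)/p₁ = (0.0973 − 0.0308) / 0.0973 ≈ 0.68345.
Attributable cases ≈ PN × (exposed cases) = 0.68345 × 452 ≈ 308.92.

about 309 cases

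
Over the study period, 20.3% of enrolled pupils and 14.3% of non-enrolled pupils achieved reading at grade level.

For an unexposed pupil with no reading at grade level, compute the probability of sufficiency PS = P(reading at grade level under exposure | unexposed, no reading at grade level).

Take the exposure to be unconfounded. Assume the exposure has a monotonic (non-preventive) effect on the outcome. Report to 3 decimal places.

p₁ = 0.203, p₀ = 0.143.
Under exogeneity and monotonicity, PS = (p₁ − p₀) / (1 − p₀).
PS = (0.203 − 0.143) / (1 − 0.143) = 0.06 / 0.857 ≈ 0.0700

PS ≈ 0.070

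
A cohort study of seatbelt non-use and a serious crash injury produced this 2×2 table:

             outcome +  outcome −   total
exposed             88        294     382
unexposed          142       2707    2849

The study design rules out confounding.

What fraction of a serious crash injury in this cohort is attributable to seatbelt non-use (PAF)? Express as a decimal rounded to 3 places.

PAF ≈ 0.300

p₁ = P(outcome | exposed) = 88/382 = 0.23037
p₀ = P(outcome | unexposed) = 142/2849 = 0.049842
Exposure prevalence π = 382/3231 = 0.11823; overall risk P(Y=1) = 0.071185.
Under exogeneity, PAF = [P(Y=1) − p₀]/P(Y=1).
PAF = (0.071185 − 0.049842) / 0.071185 ≈ 0.2998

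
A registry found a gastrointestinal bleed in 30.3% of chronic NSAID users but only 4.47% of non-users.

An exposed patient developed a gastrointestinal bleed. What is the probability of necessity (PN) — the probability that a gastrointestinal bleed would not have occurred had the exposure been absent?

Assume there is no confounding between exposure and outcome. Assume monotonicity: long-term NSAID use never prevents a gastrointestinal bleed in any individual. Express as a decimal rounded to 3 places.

p₁ = 0.303, p₀ = 0.0447.
Under exogeneity and monotonicity, PN = (p₁ − p₀) / p₁.
PN = (0.303 − 0.0447) / 0.303 = 0.2583 / 0.303 ≈ 0.8525

PN ≈ 0.852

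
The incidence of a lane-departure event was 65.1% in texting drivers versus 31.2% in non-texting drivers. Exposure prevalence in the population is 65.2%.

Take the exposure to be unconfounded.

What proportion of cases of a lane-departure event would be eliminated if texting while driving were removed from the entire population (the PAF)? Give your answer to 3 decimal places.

p₁ = 0.651, p₀ = 0.312.
Overall risk P(Y=1) = π·p₁ + (1−π)·p₀ = 0.652×0.651 + 0.348×0.312 = 0.53303.
Under exogeneity, PAF = [P(Y=1) − p₀] / P(Y=1).
PAF = (0.53303 − 0.312) / 0.53303 ≈ 0.4147

PAF ≈ 0.415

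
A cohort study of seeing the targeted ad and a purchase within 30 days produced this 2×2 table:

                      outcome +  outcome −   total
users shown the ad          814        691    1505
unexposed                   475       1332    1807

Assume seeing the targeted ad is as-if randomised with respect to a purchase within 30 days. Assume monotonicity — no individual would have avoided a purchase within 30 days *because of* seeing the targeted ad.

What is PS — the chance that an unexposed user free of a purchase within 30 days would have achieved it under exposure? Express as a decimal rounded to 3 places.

p₁ = P(outcome | exposed) = 814/1505 = 0.54086
p₀ = P(outcome | unexposed) = 475/1807 = 0.26287
Under exogeneity and monotonicity, PS = (p₁ − p₀) / (1 − p₀).
PS = (0.54086 − 0.26287) / (1 − 0.26287) = 0.278 / 0.73713 ≈ 0.3771

PS ≈ 0.377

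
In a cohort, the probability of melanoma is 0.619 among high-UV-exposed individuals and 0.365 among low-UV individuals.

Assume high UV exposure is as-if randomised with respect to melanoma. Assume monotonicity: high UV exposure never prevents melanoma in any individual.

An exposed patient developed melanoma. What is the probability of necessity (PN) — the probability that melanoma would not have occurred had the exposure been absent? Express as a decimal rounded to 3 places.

Let p₁ = 0.619, p₀ = 0.365.
Under exogeneity and monotonicity, PN = (p₁ − p₀) / p₁.
PN = (0.619 − 0.365) / 0.619 = 0.254 / 0.619 ≈ 0.4103

PN ≈ 0.410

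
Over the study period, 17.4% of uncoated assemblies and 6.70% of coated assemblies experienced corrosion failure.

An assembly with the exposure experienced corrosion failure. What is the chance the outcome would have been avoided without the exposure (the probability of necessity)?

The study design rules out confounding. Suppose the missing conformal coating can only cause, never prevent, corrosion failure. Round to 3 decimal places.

p₁ = 0.174, p₀ = 0.067.
Under exogeneity and monotonicity, PN = (p₁ − p₀) / p₁.
PN = (0.174 − 0.067) / 0.174 = 0.107 / 0.174 ≈ 0.6149

PN ≈ 0.615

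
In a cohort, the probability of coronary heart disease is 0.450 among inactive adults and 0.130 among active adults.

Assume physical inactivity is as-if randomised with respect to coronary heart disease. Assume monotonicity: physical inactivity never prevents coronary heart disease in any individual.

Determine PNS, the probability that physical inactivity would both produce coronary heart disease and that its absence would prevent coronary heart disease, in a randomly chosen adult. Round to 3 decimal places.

Let p₁ = 0.45, p₀ = 0.13.
Under exogeneity and monotonicity, PNS = p₁ − p₀.
PNS = 0.45 − 0.13 = 0.32

PNS ≈ 0.320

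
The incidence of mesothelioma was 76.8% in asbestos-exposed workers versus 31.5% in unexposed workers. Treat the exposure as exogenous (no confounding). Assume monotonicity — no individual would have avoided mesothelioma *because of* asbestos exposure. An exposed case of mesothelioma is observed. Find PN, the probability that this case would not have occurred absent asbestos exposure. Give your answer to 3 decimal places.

p₁ = 0.768, p₀ = 0.315.
Under exogeneity and monotonicity, PN = (p₁ − p₀) / p₁.
PN = (0.768 − 0.315) / 0.768 = 0.453 / 0.768 ≈ 0.5898

PN ≈ 0.590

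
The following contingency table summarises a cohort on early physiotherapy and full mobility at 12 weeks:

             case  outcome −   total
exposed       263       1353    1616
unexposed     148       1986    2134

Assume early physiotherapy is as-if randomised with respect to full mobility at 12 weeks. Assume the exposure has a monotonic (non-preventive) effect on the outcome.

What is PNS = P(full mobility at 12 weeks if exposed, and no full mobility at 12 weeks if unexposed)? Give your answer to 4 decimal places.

PNS ≈ 0.0934

p₁ = P(outcome | exposed) = 263/1616 = 0.16275
p₀ = P(outcome | unexposed) = 148/2134 = 0.069353
Under exogeneity and monotonicity, PNS = p₁ − p₀.
PNS = 0.16275 − 0.069353 = 0.093394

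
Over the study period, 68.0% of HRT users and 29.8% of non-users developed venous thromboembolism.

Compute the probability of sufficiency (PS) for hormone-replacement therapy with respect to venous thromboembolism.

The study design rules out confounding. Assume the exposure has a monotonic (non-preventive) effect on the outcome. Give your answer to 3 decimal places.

PS ≈ 0.544

p₁ = 0.68, p₀ = 0.298.
Under exogeneity and monotonicity, PS = (p₁ − p₀) / (1 − p₀).
PS = (0.68 − 0.298) / (1 − 0.298) = 0.382 / 0.702 ≈ 0.5442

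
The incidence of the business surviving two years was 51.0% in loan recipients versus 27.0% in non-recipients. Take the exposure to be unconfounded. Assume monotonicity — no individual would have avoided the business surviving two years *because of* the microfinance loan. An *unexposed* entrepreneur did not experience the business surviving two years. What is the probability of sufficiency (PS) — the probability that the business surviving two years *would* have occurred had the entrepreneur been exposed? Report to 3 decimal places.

PS ≈ 0.329

p₁ = 0.51, p₀ = 0.27.
Under exogeneity and monotonicity, PS = (p₁ − p₀) / (1 − p₀).
PS = (0.51 − 0.27) / (1 − 0.27) = 0.24 / 0.73 ≈ 0.3288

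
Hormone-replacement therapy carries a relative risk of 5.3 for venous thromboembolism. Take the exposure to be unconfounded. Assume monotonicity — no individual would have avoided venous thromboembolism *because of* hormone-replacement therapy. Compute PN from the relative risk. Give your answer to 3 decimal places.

PN ≈ 0.811

Under exogeneity and monotonicity, PN = (RR − 1) / RR = 1 − 1/RR.
PN = (5.3 − 1) / 5.3 = 4.3 / 5.3 ≈ 0.8113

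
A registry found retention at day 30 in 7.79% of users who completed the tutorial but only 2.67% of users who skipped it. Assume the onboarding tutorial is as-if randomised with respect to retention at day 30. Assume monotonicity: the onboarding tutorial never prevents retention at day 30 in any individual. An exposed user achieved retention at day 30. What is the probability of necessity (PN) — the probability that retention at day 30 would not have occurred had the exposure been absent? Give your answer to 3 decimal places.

PN ≈ 0.657

p₁ = 0.0779, p₀ = 0.0267.
Under exogeneity and monotonicity, PN = (p₁ − p₀) / p₁.
PN = (0.0779 − 0.0267) / 0.0779 = 0.0512 / 0.0779 ≈ 0.6573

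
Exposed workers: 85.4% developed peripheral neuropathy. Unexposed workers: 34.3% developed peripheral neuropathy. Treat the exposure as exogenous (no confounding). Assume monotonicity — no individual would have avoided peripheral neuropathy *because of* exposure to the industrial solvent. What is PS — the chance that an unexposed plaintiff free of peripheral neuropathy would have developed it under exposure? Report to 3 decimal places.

PS ≈ 0.778

p₁ = 0.854, p₀ = 0.343.
Under exogeneity and monotonicity, PS = (p₁ − p₀) / (1 − p₀).
PS = (0.854 − 0.343) / (1 − 0.343) = 0.511 / 0.657 ≈ 0.7778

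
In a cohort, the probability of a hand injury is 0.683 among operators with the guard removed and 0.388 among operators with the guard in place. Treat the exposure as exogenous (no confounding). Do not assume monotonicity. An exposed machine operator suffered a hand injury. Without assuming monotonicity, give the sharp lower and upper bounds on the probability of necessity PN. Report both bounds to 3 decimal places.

0.432 ≤ PN ≤ 0.896

Let p₁ = 0.683, p₀ = 0.388.
Under exogeneity alone the bounds on PN are max{0,(p₁−p₀)/p₁} ≤ PN ≤ min{1,(1−p₀)/p₁}.
  lower = (p₁ − p₀)/p₁ = 0.295 / 0.683 ≈ 0.4319
  upper = min{1, (1 − p₀)/p₁} = 0.612 / 0.683 ≈ 0.8960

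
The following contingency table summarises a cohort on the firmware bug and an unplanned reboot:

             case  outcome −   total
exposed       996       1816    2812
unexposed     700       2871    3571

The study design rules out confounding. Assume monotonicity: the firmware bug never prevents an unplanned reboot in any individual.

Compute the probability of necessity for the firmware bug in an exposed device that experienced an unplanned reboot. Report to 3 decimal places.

p₁ = P(outcome | exposed) = 996/2812 = 0.3542
p₀ = P(outcome | unexposed) = 700/3571 = 0.19602
Under exogeneity and monotonicity, PN = (p₁ − p₀) / p₁.
PN = (0.3542 − 0.19602) / 0.3542 = 0.15817 / 0.3542 ≈ 0.4466

PN ≈ 0.447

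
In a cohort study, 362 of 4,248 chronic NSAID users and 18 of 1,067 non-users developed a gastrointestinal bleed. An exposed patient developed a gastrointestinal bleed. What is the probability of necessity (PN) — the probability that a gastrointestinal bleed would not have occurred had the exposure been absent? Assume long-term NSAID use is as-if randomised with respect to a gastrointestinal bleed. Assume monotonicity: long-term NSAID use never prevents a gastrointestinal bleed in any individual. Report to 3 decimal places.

p₁ = P(outcome | exposed) = 362/4248 = 0.085217
p₀ = P(outcome | unexposed) = 18/1067 = 0.01687
Under exogeneity and monotonicity, PN = (p₁ − p₀) / p₁.
PN = (0.085217 − 0.01687) / 0.085217 = 0.068347 / 0.085217 ≈ 0.8020

PN ≈ 0.802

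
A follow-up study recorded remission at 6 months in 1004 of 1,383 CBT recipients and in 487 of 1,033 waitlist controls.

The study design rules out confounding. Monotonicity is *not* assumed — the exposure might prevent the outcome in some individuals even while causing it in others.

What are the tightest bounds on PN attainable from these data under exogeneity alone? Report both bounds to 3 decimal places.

p₁ = P(outcome | exposed) = 1004/1383 = 0.72596
p₀ = P(outcome | unexposed) = 487/1033 = 0.47144
Under exogeneity alone the bounds on PN are max{0,(p₁−p₀)/p₁} ≤ PN ≤ min{1,(1−p₀)/p₁}.
  lower = (p₁ − p₀)/p₁ = 0.25452 / 0.72596 ≈ 0.3506
  upper = min{1, (1 − p₀)/p₁} = 0.52856 / 0.72596 ≈ 0.7281

0.351 ≤ PN ≤ 0.728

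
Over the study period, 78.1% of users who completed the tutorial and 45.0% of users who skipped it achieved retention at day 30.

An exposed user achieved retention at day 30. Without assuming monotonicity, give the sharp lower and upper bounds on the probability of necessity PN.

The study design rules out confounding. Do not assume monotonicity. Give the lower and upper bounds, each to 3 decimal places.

0.424 ≤ PN ≤ 0.704

p₁ = 0.781, p₀ = 0.45.
Under exogeneity alone the bounds on PN are max{0,(p₁−p₀)/p₁} ≤ PN ≤ min{1,(1−p₀)/p₁}.
  lower = (p₁ − p₀)/p₁ = 0.331 / 0.781 ≈ 0.4238
  upper = min{1, (1 − p₀)/p₁} = 0.55 / 0.781 ≈ 0.7042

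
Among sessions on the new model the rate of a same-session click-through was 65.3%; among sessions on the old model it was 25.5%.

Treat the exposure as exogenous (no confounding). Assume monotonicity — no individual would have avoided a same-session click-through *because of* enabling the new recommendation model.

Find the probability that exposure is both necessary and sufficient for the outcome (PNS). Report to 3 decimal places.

PNS ≈ 0.398

p₁ = 0.653, p₀ = 0.255.
Under exogeneity and monotonicity, PNS = p₁ − p₀.
PNS = 0.653 − 0.255 = 0.398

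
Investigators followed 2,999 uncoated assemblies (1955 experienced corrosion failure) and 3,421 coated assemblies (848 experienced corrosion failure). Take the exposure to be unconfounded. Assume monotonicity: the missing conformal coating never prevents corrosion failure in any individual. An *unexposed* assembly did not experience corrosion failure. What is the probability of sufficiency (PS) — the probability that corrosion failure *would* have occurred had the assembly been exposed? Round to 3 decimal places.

PS ≈ 0.537

p₁ = P(outcome | exposed) = 1955/2999 = 0.65188
p₀ = P(outcome | unexposed) = 848/3421 = 0.24788
Under exogeneity and monotonicity, PS = (p₁ − p₀) / (1 − p₀).
PS = (0.65188 − 0.24788) / (1 − 0.24788) = 0.404 / 0.75212 ≈ 0.5372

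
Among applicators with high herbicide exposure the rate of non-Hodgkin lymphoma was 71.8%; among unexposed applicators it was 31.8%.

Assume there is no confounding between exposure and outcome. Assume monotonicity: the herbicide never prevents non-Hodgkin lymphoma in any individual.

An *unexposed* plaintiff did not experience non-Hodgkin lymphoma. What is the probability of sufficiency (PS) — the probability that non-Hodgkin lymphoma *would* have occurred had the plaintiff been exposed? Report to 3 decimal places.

PS ≈ 0.587

p₁ = 0.718, p₀ = 0.318.
Under exogeneity and monotonicity, PS = (p₁ − p₀) / (1 − p₀).
PS = (0.718 − 0.318) / (1 − 0.318) = 0.4 / 0.682 ≈ 0.5865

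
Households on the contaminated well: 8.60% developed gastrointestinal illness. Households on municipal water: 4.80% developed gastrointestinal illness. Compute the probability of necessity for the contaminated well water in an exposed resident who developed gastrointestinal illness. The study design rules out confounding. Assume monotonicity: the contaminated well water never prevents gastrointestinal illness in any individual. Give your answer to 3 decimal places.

PN ≈ 0.442

p₁ = 0.086, p₀ = 0.048.
Under exogeneity and monotonicity, PN = (p₁ − p₀) / p₁.
PN = (0.086 − 0.048) / 0.086 = 0.038 / 0.086 ≈ 0.4419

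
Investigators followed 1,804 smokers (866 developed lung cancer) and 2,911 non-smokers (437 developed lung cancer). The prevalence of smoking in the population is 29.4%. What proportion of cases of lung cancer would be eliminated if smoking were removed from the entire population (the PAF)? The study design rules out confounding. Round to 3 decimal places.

p₁ = P(outcome | exposed) = 866/1804 = 0.48004
p₀ = P(outcome | unexposed) = 437/2911 = 0.15012
Overall risk P(Y=1) = π·p₁ + (1−π)·p₀ = 0.294×0.48004 + 0.706×0.15012 = 0.24712.
Under exogeneity, PAF = [P(Y=1) − p₀] / P(Y=1).
PAF = (0.24712 − 0.15012) / 0.24712 ≈ 0.3925

PAF ≈ 0.393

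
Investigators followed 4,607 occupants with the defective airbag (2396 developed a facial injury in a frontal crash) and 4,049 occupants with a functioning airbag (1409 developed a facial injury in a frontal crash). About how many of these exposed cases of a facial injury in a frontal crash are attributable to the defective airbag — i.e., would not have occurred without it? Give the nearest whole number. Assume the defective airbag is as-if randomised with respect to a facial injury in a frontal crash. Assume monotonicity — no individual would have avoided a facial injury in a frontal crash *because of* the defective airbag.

about 793 cases

p₁ = P(outcome | exposed) = 2396/4607 = 0.52008
p₀ = P(outcome | unexposed) = 1409/4049 = 0.34799
PN = (p₁ − p₀)/p₁ = (0.52008 − 0.34799) / 0.52008 ≈ 0.33089.
Attributable cases ≈ PN × (exposed cases) = 0.33089 × 2396 ≈ 792.82.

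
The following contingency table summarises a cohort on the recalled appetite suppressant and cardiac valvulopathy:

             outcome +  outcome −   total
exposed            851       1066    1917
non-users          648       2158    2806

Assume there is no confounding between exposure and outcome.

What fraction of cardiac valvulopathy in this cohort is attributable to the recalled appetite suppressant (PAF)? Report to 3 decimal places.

PAF ≈ 0.272

p₁ = P(outcome | exposed) = 851/1917 = 0.44392
p₀ = P(outcome | unexposed) = 648/2806 = 0.23093
Exposure prevalence π = 1917/4723 = 0.40589; overall risk P(Y=1) = 0.31738.
Under exogeneity, PAF = [P(Y=1) − p₀]/P(Y=1).
PAF = (0.31738 − 0.23093) / 0.31738 ≈ 0.2724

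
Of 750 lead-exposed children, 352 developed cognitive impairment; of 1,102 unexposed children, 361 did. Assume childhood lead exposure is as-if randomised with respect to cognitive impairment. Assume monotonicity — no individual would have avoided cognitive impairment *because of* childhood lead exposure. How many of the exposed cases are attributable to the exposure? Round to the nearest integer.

about 106 cases

p₁ = P(outcome | exposed) = 352/750 = 0.46933
p₀ = P(outcome | unexposed) = 361/1102 = 0.32759
PN = (p₁ − p₀)/p₁ = (0.46933 − 0.32759) / 0.46933 ≈ 0.30202.
Attributable cases ≈ PN × (exposed cases) = 0.30202 × 352 ≈ 106.31.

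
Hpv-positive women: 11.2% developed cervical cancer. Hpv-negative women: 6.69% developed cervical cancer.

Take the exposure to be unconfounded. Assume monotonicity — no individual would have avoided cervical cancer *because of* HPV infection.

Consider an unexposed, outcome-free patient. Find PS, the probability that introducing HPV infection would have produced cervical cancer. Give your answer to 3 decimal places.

p₁ = 0.112, p₀ = 0.0669.
Under exogeneity and monotonicity, PS = (p₁ − p₀) / (1 − p₀).
PS = (0.112 − 0.0669) / (1 − 0.0669) = 0.0451 / 0.9331 ≈ 0.0483

PS ≈ 0.048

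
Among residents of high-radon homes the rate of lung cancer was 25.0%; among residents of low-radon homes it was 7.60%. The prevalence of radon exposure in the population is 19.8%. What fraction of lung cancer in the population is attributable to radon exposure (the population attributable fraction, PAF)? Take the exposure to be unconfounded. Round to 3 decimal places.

p₁ = 0.25, p₀ = 0.076.
Overall risk P(Y=1) = π·p₁ + (1−π)·p₀ = 0.198×0.25 + 0.802×0.076 = 0.11045.
Under exogeneity, PAF = [P(Y=1) − p₀] / P(Y=1).
PAF = (0.11045 − 0.076) / 0.11045 ≈ 0.3119

PAF ≈ 0.312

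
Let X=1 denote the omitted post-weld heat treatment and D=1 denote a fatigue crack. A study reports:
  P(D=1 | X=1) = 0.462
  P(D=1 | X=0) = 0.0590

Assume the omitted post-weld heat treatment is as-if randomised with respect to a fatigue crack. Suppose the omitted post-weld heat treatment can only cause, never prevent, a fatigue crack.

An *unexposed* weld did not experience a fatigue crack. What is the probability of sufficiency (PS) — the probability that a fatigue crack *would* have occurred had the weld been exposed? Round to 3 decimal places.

Let p₁ = 0.462, p₀ = 0.059.
Under exogeneity and monotonicity, PS = (p₁ − p₀) / (1 − p₀).
PS = (0.462 − 0.059) / (1 − 0.059) = 0.403 / 0.941 ≈ 0.4283

PS ≈ 0.428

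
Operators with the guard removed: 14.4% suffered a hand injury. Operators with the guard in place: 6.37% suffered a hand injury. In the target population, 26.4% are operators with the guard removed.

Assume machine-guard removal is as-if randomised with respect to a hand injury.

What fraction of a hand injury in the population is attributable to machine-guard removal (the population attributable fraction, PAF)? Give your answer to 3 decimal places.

PAF ≈ 0.250

p₁ = 0.144, p₀ = 0.0637.
Overall risk P(Y=1) = π·p₁ + (1−π)·p₀ = 0.264×0.144 + 0.736×0.0637 = 0.084899.
Under exogeneity, PAF = [P(Y=1) − p₀] / P(Y=1).
PAF = (0.084899 − 0.0637) / 0.084899 ≈ 0.2497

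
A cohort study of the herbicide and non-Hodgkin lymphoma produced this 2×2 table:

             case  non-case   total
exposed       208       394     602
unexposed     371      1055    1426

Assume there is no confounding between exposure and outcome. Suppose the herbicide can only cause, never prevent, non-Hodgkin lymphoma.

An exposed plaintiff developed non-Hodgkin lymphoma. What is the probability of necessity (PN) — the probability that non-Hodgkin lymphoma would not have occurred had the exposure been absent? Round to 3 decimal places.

p₁ = P(outcome | exposed) = 208/602 = 0.34551
p₀ = P(outcome | unexposed) = 371/1426 = 0.26017
Under exogeneity and monotonicity, PN = (p₁ − p₀) / p₁.
PN = (0.34551 − 0.26017) / 0.34551 = 0.085347 / 0.34551 ≈ 0.2470

PN ≈ 0.247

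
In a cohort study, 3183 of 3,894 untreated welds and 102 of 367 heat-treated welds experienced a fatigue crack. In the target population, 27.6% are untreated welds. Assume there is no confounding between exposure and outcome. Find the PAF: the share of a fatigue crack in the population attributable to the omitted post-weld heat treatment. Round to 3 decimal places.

PAF ≈ 0.349

p₁ = P(outcome | exposed) = 3183/3894 = 0.81741
p₀ = P(outcome | unexposed) = 102/367 = 0.27793
Overall risk P(Y=1) = π·p₁ + (1−π)·p₀ = 0.276×0.81741 + 0.724×0.27793 = 0.42683.
Under exogeneity, PAF = [P(Y=1) − p₀] / P(Y=1).
PAF = (0.42683 − 0.27793) / 0.42683 ≈ 0.3488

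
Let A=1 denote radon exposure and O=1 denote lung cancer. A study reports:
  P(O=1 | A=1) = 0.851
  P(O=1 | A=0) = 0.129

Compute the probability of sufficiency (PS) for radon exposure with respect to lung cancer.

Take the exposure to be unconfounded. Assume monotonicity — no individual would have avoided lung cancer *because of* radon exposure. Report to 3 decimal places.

PS ≈ 0.829

Let p₁ = 0.851, p₀ = 0.129.
Under exogeneity and monotonicity, PS = (p₁ − p₀) / (1 − p₀).
PS = (0.851 − 0.129) / (1 − 0.129) = 0.722 / 0.871 ≈ 0.8289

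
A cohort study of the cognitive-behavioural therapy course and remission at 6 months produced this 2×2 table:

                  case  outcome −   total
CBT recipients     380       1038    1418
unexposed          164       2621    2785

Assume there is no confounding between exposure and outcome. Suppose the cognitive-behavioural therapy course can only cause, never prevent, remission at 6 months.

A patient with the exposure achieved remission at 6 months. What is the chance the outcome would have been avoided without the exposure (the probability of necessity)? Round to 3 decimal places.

PN ≈ 0.780

p₁ = P(outcome | exposed) = 380/1418 = 0.26798
p₀ = P(outcome | unexposed) = 164/2785 = 0.058887
Under exogeneity and monotonicity, PN = (p₁ − p₀)/p₁.
PN = (0.26798 − 0.058887) / 0.26798 ≈ 0.7803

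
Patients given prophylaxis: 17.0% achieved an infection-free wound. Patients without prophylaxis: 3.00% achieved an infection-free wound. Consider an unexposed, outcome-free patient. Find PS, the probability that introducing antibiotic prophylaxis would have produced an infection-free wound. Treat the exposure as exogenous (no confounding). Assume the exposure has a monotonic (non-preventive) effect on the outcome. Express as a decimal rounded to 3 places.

PS ≈ 0.144

p₁ = 0.17, p₀ = 0.03.
Under exogeneity and monotonicity, PS = (p₁ − p₀) / (1 − p₀).
PS = (0.17 − 0.03) / (1 − 0.03) = 0.14 / 0.97 ≈ 0.1443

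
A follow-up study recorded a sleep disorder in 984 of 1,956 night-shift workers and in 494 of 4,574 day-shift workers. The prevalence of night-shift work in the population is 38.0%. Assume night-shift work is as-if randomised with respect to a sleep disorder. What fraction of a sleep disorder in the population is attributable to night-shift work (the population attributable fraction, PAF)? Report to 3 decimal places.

PAF ≈ 0.582

p₁ = P(outcome | exposed) = 984/1956 = 0.50307
p₀ = P(outcome | unexposed) = 494/4574 = 0.108
Overall risk P(Y=1) = π·p₁ + (1−π)·p₀ = 0.38×0.50307 + 0.62×0.108 = 0.25813.
Under exogeneity, PAF = [P(Y=1) − p₀] / P(Y=1).
PAF = (0.25813 − 0.108) / 0.25813 ≈ 0.5816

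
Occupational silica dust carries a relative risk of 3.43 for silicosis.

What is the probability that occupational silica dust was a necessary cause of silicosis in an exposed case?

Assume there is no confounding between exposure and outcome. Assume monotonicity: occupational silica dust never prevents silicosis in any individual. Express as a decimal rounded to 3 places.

PN ≈ 0.708

Under exogeneity and monotonicity, PN = (RR − 1) / RR = 1 − 1/RR.
PN = (3.43 − 1) / 3.43 = 2.43 / 3.43 ≈ 0.7085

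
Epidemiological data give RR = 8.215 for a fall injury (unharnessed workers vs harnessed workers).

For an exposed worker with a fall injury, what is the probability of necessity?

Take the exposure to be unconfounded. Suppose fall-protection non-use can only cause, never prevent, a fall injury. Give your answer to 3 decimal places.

PN ≈ 0.878

Under exogeneity and monotonicity, PN = (RR − 1) / RR = 1 − 1/RR.
PN = (8.215 − 1) / 8.215 = 7.215 / 8.215 ≈ 0.8783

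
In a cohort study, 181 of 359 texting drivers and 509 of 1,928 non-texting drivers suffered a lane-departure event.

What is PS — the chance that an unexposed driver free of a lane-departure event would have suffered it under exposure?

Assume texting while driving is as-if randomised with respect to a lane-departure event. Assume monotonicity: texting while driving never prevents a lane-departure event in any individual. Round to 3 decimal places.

PS ≈ 0.326

p₁ = P(outcome | exposed) = 181/359 = 0.50418
p₀ = P(outcome | unexposed) = 509/1928 = 0.264
Under exogeneity and monotonicity, PS = (p₁ − p₀) / (1 − p₀).
PS = (0.50418 − 0.264) / (1 − 0.264) = 0.24017 / 0.736 ≈ 0.3263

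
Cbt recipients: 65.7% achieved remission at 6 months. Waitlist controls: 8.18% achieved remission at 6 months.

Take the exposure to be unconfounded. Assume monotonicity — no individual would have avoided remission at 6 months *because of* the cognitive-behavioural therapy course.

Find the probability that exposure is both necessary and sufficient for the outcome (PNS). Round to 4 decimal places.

p₁ = 0.657, p₀ = 0.0818.
Under exogeneity and monotonicity, PNS = p₁ − p₀.
PNS = 0.657 − 0.0818 = 0.5752

PNS ≈ 0.5752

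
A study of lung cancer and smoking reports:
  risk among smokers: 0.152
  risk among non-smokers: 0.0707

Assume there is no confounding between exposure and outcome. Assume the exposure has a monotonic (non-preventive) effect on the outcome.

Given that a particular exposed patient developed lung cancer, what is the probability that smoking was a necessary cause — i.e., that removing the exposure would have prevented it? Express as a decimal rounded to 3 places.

PN ≈ 0.535

Let p₁ = 0.152, p₀ = 0.0707.
Under exogeneity and monotonicity, PN = (p₁ − p₀) / p₁.
PN = (0.152 − 0.0707) / 0.152 = 0.0813 / 0.152 ≈ 0.5349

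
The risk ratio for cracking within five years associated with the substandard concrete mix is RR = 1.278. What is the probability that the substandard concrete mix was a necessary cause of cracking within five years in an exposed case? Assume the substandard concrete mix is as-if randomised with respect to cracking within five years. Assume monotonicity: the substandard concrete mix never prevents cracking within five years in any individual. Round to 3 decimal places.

Under exogeneity and monotonicity, PN = (RR − 1) / RR = 1 − 1/RR.
PN = (1.278 − 1) / 1.278 = 0.278 / 1.278 ≈ 0.2175

PN ≈ 0.218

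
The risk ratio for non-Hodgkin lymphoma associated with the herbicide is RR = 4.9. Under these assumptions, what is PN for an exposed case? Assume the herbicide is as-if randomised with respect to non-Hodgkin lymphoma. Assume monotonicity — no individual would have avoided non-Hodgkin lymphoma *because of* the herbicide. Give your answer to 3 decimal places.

PN ≈ 0.796

Under exogeneity and monotonicity, PN = (RR − 1) / RR = 1 − 1/RR.
PN = (4.9 − 1) / 4.9 = 3.9 / 4.9 ≈ 0.7959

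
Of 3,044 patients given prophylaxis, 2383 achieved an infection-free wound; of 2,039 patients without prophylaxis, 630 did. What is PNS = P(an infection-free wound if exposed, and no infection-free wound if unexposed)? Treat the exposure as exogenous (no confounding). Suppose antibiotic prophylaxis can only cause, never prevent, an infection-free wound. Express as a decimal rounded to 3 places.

p₁ = P(outcome | exposed) = 2383/3044 = 0.78285
p₀ = P(outcome | unexposed) = 630/2039 = 0.30897
Under exogeneity and monotonicity, PNS = p₁ − p₀.
PNS = 0.78285 − 0.30897 = 0.47388

PNS ≈ 0.474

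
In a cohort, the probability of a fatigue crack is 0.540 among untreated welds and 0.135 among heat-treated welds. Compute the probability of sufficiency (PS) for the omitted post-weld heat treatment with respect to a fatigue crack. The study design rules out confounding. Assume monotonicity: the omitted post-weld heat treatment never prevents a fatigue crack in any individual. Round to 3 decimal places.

Let p₁ = 0.54, p₀ = 0.135.
Under exogeneity and monotonicity, PS = (p₁ − p₀) / (1 − p₀).
PS = (0.54 − 0.135) / (1 − 0.135) = 0.405 / 0.865 ≈ 0.4682

PS ≈ 0.468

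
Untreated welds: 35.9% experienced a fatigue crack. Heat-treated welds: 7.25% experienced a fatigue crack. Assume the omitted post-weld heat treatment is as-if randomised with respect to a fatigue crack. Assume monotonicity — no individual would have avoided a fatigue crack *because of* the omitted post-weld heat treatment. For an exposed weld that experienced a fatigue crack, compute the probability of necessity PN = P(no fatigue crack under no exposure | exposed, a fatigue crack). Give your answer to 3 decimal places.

PN ≈ 0.798

p₁ = 0.359, p₀ = 0.0725.
Under exogeneity and monotonicity, PN = (p₁ − p₀) / p₁.
PN = (0.359 − 0.0725) / 0.359 = 0.2865 / 0.359 ≈ 0.7981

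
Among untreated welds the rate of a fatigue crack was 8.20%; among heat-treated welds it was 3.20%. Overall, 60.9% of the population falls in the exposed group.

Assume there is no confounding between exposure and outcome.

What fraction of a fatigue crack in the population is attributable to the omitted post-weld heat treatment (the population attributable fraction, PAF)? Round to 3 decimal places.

p₁ = 0.082, p₀ = 0.032.
Overall risk P(Y=1) = π·p₁ + (1−π)·p₀ = 0.609×0.082 + 0.391×0.032 = 0.06245.
Under exogeneity, PAF = [P(Y=1) − p₀] / P(Y=1).
PAF = (0.06245 − 0.032) / 0.06245 ≈ 0.4876

PAF ≈ 0.488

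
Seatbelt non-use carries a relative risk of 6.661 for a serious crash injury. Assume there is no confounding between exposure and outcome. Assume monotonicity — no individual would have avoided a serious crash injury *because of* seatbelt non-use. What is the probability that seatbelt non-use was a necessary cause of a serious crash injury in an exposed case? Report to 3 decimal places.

Under exogeneity and monotonicity, PN = (RR − 1) / RR = 1 − 1/RR.
PN = (6.661 − 1) / 6.661 = 5.661 / 6.661 ≈ 0.8499

PN ≈ 0.850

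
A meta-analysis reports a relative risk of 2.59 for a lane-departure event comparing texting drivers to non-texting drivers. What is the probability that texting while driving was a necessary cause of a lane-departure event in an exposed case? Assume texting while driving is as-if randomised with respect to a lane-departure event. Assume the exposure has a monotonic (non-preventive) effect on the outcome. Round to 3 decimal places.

PN ≈ 0.614

Under exogeneity and monotonicity, PN = (RR − 1) / RR = 1 − 1/RR.
PN = (2.59 − 1) / 2.59 = 1.59 / 2.59 ≈ 0.6139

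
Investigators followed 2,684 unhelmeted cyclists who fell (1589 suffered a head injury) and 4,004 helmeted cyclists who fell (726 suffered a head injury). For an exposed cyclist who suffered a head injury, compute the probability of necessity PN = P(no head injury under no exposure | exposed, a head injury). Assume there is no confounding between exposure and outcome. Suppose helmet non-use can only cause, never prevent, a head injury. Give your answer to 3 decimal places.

PN ≈ 0.694

p₁ = P(outcome | exposed) = 1589/2684 = 0.59203
p₀ = P(outcome | unexposed) = 726/4004 = 0.18132
Under exogeneity and monotonicity, PN = (p₁ − p₀) / p₁.
PN = (0.59203 − 0.18132) / 0.59203 = 0.41071 / 0.59203 ≈ 0.6937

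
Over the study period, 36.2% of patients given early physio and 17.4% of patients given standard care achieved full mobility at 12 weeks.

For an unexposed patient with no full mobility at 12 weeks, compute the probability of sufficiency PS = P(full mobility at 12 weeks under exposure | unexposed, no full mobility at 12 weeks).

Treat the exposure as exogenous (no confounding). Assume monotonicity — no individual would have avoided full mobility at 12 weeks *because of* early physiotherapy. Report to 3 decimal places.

PS ≈ 0.228

p₁ = 0.362, p₀ = 0.174.
Under exogeneity and monotonicity, PS = (p₁ − p₀) / (1 − p₀).
PS = (0.362 − 0.174) / (1 − 0.174) = 0.188 / 0.826 ≈ 0.2276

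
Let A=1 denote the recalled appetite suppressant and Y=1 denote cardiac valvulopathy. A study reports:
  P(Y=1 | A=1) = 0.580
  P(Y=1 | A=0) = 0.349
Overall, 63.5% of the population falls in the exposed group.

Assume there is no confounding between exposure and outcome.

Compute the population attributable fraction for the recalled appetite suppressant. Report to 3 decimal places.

PAF ≈ 0.296

Let p₁ = 0.58, p₀ = 0.349.
Overall risk P(Y=1) = π·p₁ + (1−π)·p₀ = 0.635×0.58 + 0.365×0.349 = 0.49568.
Under exogeneity, PAF = [P(Y=1) − p₀] / P(Y=1).
PAF = (0.49568 − 0.349) / 0.49568 ≈ 0.2959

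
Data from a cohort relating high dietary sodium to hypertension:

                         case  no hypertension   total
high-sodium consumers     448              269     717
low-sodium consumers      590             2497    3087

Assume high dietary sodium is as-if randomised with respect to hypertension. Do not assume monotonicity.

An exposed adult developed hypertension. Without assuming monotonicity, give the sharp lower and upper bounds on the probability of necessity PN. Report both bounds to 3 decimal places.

p₁ = P(outcome | exposed) = 448/717 = 0.62483
p₀ = P(outcome | unexposed) = 590/3087 = 0.19112
Under exogeneity alone the bounds on PN are max{0,(p₁−p₀)/p₁} ≤ PN ≤ min{1,(1−p₀)/p₁}.
  lower = (p₁ − p₀)/p₁ = 0.4337 / 0.62483 ≈ 0.6941
  upper = min{1, (1 − p₀)/p₁} = 0.80888 / 0.62483 ≈ 1.2946 → capped at 1

0.694 ≤ PN ≤ 1.000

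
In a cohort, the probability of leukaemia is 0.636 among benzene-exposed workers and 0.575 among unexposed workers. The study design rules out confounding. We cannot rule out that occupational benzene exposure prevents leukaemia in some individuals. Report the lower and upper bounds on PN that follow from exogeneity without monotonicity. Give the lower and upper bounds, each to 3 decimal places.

Let p₁ = 0.636, p₀ = 0.575.
Under exogeneity alone the bounds on PN are max{0,(p₁−p₀)/p₁} ≤ PN ≤ min{1,(1−p₀)/p₁}.
  lower = (p₁ − p₀)/p₁ = 0.061 / 0.636 ≈ 0.0959
  upper = min{1, (1 − p₀)/p₁} = 0.425 / 0.636 ≈ 0.6682

0.096 ≤ PN ≤ 0.668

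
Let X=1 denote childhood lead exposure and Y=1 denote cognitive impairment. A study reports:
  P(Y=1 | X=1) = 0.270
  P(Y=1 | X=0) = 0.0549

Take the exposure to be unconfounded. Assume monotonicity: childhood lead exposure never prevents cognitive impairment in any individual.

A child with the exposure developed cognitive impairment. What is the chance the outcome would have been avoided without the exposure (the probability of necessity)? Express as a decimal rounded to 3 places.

PN ≈ 0.797

Let p₁ = 0.27, p₀ = 0.0549.
Under exogeneity and monotonicity, PN = (p₁ − p₀) / p₁.
PN = (0.27 − 0.0549) / 0.27 = 0.2151 / 0.27 ≈ 0.7967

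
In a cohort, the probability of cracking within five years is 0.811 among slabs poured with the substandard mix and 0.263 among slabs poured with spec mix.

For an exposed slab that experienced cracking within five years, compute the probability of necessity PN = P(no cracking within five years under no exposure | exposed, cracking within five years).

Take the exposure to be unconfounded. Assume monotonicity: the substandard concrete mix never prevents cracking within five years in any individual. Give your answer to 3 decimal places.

Let p₁ = 0.811, p₀ = 0.263.
Under exogeneity and monotonicity, PN = (p₁ − p₀) / p₁.
PN = (0.811 − 0.263) / 0.811 = 0.548 / 0.811 ≈ 0.6757

PN ≈ 0.676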